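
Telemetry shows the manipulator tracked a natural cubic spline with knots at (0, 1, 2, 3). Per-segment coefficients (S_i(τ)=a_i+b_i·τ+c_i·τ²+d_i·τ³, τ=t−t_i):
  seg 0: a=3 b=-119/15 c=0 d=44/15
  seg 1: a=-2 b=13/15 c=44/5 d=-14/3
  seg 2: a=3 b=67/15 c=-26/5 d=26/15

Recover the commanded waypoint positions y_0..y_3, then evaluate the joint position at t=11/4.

y_0 = S_0(0) = a_0 = 3
y_1 = S_1(0) = a_1 = -2
y_2 = S_2(0) = a_2 = 3
y_3 = S_2(1) = 4
t_q=11/4 is in segment 2 (τ=3/4); S_2(τ)=133/32

y_0=3 y_1=-2 y_2=3 y_3=4
S(11/4) = 133/32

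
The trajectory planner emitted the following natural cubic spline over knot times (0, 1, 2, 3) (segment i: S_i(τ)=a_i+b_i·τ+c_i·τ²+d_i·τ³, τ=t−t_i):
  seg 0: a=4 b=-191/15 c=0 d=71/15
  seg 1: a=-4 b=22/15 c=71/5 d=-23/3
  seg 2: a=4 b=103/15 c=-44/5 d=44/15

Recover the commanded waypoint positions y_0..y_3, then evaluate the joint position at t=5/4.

y_0 = S_0(0) = a_0 = 4
y_1 = S_1(0) = a_1 = -4
y_2 = S_2(0) = a_2 = 4
y_3 = S_2(1) = 5
t_q=5/4 is in segment 1 (τ=1/4); S_1(τ)=-917/320

y_0=4 y_1=-4 y_2=4 y_3=5
S(5/4) = -917/320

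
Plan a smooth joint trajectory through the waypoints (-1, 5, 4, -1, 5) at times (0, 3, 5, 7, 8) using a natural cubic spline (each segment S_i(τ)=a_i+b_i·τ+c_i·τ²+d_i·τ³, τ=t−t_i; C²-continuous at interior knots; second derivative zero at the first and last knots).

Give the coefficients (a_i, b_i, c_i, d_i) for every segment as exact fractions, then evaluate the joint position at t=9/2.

Δ: Δ0=2, Δ1=-1/2, Δ2=-5/2, Δ3=6
row 1: diag=10, rhs=-15; c'=1/5, d'=-3/2
row 2: denom=8−2·1/5=38/5; d'=(-12−2·-3/2)/(38/5)=-45/38
row 3: denom=6−2·5/19=104/19; d'=(51−2·-45/38)/(104/19)=39/4
back: M3=39/4
back: M2=-45/38−5/19·39/4=-15/4
back: M1=-3/2−1/5·-15/4=-3/4
M: M0=0, M1=-3/4, M2=-15/4, M3=39/4, M4=0
seg 0: a=-1, c=M0/2=0, d=(M1−M0)/(6·3)=-1/24, b=Δ0−h0·(2M0+M1)/6=19/8
seg 1: a=5, c=M1/2=-3/8, d=(M2−M1)/(6·2)=-1/4, b=Δ1−h1·(2M1+M2)/6=5/4
seg 2: a=4, c=M2/2=-15/8, d=(M3−M2)/(6·2)=9/8, b=Δ2−h2·(2M2+M3)/6=-13/4
seg 3: a=-1, c=M3/2=39/8, d=(M4−M3)/(6·1)=-13/8, b=Δ3−h3·(2M3+M4)/6=11/4
t_q=9/2 → seg 1, τ=3/2; S=5+5/4·τ+-3/8·τ²+-1/4·τ³=83/16

  seg 0: a=-1 b=19/8 c=0 d=-1/24
  seg 1: a=5 b=5/4 c=-3/8 d=-1/4
  seg 2: a=4 b=-13/4 c=-15/8 d=9/8
  seg 3: a=-1 b=11/4 c=39/8 d=-13/8
S(9/2) = 83/16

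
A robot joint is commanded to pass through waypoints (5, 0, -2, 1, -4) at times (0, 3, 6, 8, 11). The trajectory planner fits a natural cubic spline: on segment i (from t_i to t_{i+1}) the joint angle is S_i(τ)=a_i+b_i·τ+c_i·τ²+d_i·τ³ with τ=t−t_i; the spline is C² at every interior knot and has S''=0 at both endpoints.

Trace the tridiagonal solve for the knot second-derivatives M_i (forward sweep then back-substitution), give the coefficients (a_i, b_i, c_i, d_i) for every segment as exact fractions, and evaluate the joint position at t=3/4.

  seg 0: a=5 b=-301/177 c=0 d=2/531
  seg 1: a=0 b=-283/177 c=2/59 d=49/531
  seg 2: a=-2 b=194/177 c=51/59 d=-469/1416
  seg 3: a=1 b=205/354 c=-265/236 d=265/2124
S(3/4) = 7035/1888

Δ: Δ0=-5/3, Δ1=-2/3, Δ2=3/2, Δ3=-5/3
row 1: diag=12, rhs=6; c'=1/4, d'=1/2
row 2: denom=10−3·1/4=37/4; d'=(13−3·1/2)/(37/4)=46/37
row 3: denom=10−2·8/37=354/37; d'=(-19−2·46/37)/(354/37)=-265/118
back: M3=-265/118
back: M2=46/37−8/37·-265/118=102/59
back: M1=1/2−1/4·102/59=4/59
M: M0=0, M1=4/59, M2=102/59, M3=-265/118, M4=0
seg 0: a=5, c=M0/2=0, d=(M1−M0)/(6·3)=2/531, b=Δ0−h0·(2M0+M1)/6=-301/177
seg 1: a=0, c=M1/2=2/59, d=(M2−M1)/(6·3)=49/531, b=Δ1−h1·(2M1+M2)/6=-283/177
seg 2: a=-2, c=M2/2=51/59, d=(M3−M2)/(6·2)=-469/1416, b=Δ2−h2·(2M2+M3)/6=194/177
seg 3: a=1, c=M3/2=-265/236, d=(M4−M3)/(6·3)=265/2124, b=Δ3−h3·(2M3+M4)/6=205/354
t_q=3/4 → seg 0, τ=3/4; S=5+-301/177·τ+0·τ²+2/531·τ³=7035/1888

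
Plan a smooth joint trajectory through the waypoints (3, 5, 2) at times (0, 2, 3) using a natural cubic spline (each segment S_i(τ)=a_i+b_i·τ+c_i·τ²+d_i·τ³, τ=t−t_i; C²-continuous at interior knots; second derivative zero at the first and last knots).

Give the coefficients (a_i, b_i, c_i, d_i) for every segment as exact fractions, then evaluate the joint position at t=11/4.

Δ: Δ0=1, Δ1=-3
row 1: diag=6, rhs=-24; c'=1/6, d'=-4
back: M1=-4
M: M0=0, M1=-4, M2=0
seg 0: a=3, c=M0/2=0, d=(M1−M0)/(6·2)=-1/3, b=Δ0−h0·(2M0+M1)/6=7/3
seg 1: a=5, c=M1/2=-2, d=(M2−M1)/(6·1)=2/3, b=Δ1−h1·(2M1+M2)/6=-5/3
t_q=11/4 → seg 1, τ=3/4; S=5+-5/3·τ+-2·τ²+2/3·τ³=93/32

  seg 0: a=3 b=7/3 c=0 d=-1/3
  seg 1: a=5 b=-5/3 c=-2 d=2/3
S(11/4) = 93/32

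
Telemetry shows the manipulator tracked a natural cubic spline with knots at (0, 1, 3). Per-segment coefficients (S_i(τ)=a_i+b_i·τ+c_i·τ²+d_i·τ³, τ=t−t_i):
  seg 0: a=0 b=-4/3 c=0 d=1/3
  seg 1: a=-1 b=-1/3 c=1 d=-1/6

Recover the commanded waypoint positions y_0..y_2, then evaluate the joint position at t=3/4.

y_0=0 y_1=-1 y_2=1
S(3/4) = -55/64

y_0 = S_0(0) = a_0 = 0
y_1 = S_1(0) = a_1 = -1
y_2 = S_1(2) = 1
t_q=3/4 is in segment 0 (τ=3/4); S_0(τ)=-55/64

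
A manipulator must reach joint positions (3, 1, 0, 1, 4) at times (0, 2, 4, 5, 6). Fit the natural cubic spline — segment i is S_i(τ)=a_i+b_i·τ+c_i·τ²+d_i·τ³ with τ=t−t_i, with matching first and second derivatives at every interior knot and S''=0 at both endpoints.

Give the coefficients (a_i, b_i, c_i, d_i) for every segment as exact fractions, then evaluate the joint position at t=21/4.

Δ: Δ0=-1, Δ1=-1/2, Δ2=1, Δ3=3
row 1: diag=8, rhs=3; c'=1/4, d'=3/8
row 2: denom=6−2·1/4=11/2; d'=(9−2·3/8)/(11/2)=3/2
row 3: denom=4−1·2/11=42/11; d'=(12−1·3/2)/(42/11)=11/4
back: M3=11/4
back: M2=3/2−2/11·11/4=1
back: M1=3/8−1/4·1=1/8
M: M0=0, M1=1/8, M2=1, M3=11/4, M4=0
seg 0: a=3, c=M0/2=0, d=(M1−M0)/(6·2)=1/96, b=Δ0−h0·(2M0+M1)/6=-25/24
seg 1: a=1, c=M1/2=1/16, d=(M2−M1)/(6·2)=7/96, b=Δ1−h1·(2M1+M2)/6=-11/12
seg 2: a=0, c=M2/2=1/2, d=(M3−M2)/(6·1)=7/24, b=Δ2−h2·(2M2+M3)/6=5/24
seg 3: a=1, c=M3/2=11/8, d=(M4−M3)/(6·1)=-11/24, b=Δ3−h3·(2M3+M4)/6=25/12
t_q=21/4 → seg 3, τ=1/4; S=1+25/12·τ+11/8·τ²+-11/24·τ³=819/512

  seg 0: a=3 b=-25/24 c=0 d=1/96
  seg 1: a=1 b=-11/12 c=1/16 d=7/96
  seg 2: a=0 b=5/24 c=1/2 d=7/24
  seg 3: a=1 b=25/12 c=11/8 d=-11/24
S(21/4) = 819/512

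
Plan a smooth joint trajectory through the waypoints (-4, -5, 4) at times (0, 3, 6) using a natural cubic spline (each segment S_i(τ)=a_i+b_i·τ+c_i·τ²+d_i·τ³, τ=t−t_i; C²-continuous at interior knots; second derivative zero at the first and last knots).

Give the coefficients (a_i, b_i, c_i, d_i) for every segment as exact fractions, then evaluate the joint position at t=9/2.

  seg 0: a=-4 b=-7/6 c=0 d=5/54
  seg 1: a=-5 b=4/3 c=5/6 d=-5/54
S(9/2) = -23/16

Δ: Δ0=-1/3, Δ1=3
row 1: diag=12, rhs=20; c'=1/4, d'=5/3
back: M1=5/3
M: M0=0, M1=5/3, M2=0
seg 0: a=-4, c=M0/2=0, d=(M1−M0)/(6·3)=5/54, b=Δ0−h0·(2M0+M1)/6=-7/6
seg 1: a=-5, c=M1/2=5/6, d=(M2−M1)/(6·3)=-5/54, b=Δ1−h1·(2M1+M2)/6=4/3
t_q=9/2 → seg 1, τ=3/2; S=-5+4/3·τ+5/6·τ²+-5/54·τ³=-23/16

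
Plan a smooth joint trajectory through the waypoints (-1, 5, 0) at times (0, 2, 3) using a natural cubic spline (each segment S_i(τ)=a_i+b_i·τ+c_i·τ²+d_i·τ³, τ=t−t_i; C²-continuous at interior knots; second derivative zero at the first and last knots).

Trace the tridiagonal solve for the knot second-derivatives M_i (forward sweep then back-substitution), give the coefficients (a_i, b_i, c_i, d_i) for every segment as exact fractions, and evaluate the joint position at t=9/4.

Δ: Δ0=3, Δ1=-5
row 1: diag=6, rhs=-48; c'=1/6, d'=-8
back: M1=-8
M: M0=0, M1=-8, M2=0
seg 0: a=-1, c=M0/2=0, d=(M1−M0)/(6·2)=-2/3, b=Δ0−h0·(2M0+M1)/6=17/3
seg 1: a=5, c=M1/2=-4, d=(M2−M1)/(6·1)=4/3, b=Δ1−h1·(2M1+M2)/6=-7/3
t_q=9/4 → seg 1, τ=1/4; S=5+-7/3·τ+-4·τ²+4/3·τ³=67/16

  seg 0: a=-1 b=17/3 c=0 d=-2/3
  seg 1: a=5 b=-7/3 c=-4 d=4/3
S(9/4) = 67/16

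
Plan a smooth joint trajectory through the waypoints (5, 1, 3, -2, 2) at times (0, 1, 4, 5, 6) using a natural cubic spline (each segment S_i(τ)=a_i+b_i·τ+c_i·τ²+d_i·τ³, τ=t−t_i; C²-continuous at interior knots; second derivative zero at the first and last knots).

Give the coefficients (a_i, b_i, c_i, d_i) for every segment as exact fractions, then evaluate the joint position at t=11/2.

Δ: Δ0=-4, Δ1=2/3, Δ2=-5, Δ3=4
row 1: diag=8, rhs=28; c'=3/8, d'=7/2
row 2: denom=8−3·3/8=55/8; d'=(-34−3·7/2)/(55/8)=-356/55
row 3: denom=4−1·8/55=212/55; d'=(54−1·-356/55)/(212/55)=1663/106
back: M3=1663/106
back: M2=-356/55−8/55·1663/106=-464/53
back: M1=7/2−3/8·-464/53=719/106
M: M0=0, M1=719/106, M2=-464/53, M3=1663/106, M4=0
seg 0: a=5, c=M0/2=0, d=(M1−M0)/(6·1)=719/636, b=Δ0−h0·(2M0+M1)/6=-3263/636
seg 1: a=1, c=M1/2=719/212, d=(M2−M1)/(6·3)=-183/212, b=Δ1−h1·(2M1+M2)/6=-553/318
seg 2: a=3, c=M2/2=-232/53, d=(M3−M2)/(6·1)=2591/636, b=Δ2−h2·(2M2+M3)/6=-2987/636
seg 3: a=-2, c=M3/2=1663/212, d=(M4−M3)/(6·1)=-1663/636, b=Δ3−h3·(2M3+M4)/6=-391/318
t_q=11/2 → seg 3, τ=1/2; S=-2+-391/318·τ+1663/212·τ²+-1663/636·τ³=-1663/1696

  seg 0: a=5 b=-3263/636 c=0 d=719/636
  seg 1: a=1 b=-553/318 c=719/212 d=-183/212
  seg 2: a=3 b=-2987/636 c=-232/53 d=2591/636
  seg 3: a=-2 b=-391/318 c=1663/212 d=-1663/636
S(11/2) = -1663/1696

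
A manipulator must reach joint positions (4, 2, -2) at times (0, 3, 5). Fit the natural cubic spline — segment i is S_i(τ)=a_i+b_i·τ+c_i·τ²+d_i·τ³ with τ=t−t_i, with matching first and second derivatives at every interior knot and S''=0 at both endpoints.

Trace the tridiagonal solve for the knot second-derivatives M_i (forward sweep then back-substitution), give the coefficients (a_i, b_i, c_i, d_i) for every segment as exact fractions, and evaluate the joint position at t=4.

  seg 0: a=4 b=-4/15 c=0 d=-2/45
  seg 1: a=2 b=-22/15 c=-2/5 d=1/15
S(4) = 1/5

Δ: Δ0=-2/3, Δ1=-2
row 1: diag=10, rhs=-8; c'=1/5, d'=-4/5
back: M1=-4/5
M: M0=0, M1=-4/5, M2=0
seg 0: a=4, c=M0/2=0, d=(M1−M0)/(6·3)=-2/45, b=Δ0−h0·(2M0+M1)/6=-4/15
seg 1: a=2, c=M1/2=-2/5, d=(M2−M1)/(6·2)=1/15, b=Δ1−h1·(2M1+M2)/6=-22/15
t_q=4 → seg 1, τ=1; S=2+-22/15·τ+-2/5·τ²+1/15·τ³=1/5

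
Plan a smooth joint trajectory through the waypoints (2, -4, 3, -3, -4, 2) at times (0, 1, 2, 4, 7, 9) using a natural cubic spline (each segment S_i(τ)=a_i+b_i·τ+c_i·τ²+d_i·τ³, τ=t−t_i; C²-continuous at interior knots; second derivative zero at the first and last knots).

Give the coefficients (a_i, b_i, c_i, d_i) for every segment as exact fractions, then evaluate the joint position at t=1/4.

Δ: Δ0=-6, Δ1=7, Δ2=-3, Δ3=-1/3, Δ4=3
row 1: diag=4, rhs=78; c'=1/4, d'=39/2
row 2: denom=6−1·1/4=23/4; d'=(-60−1·39/2)/(23/4)=-318/23
row 3: denom=10−2·8/23=214/23; d'=(16−2·-318/23)/(214/23)=502/107
row 4: denom=10−3·69/214=1933/214; d'=(20−3·502/107)/(1933/214)=1268/1933
back: M4=1268/1933
back: M3=502/107−69/214·1268/1933=8660/1933
back: M2=-318/23−8/23·8660/1933=-29738/1933
back: M1=39/2−1/4·-29738/1933=45128/1933
M: M0=0, M1=45128/1933, M2=-29738/1933, M3=8660/1933, M4=1268/1933, M5=0
seg 0: a=2, c=M0/2=0, d=(M1−M0)/(6·1)=22564/5799, b=Δ0−h0·(2M0+M1)/6=-57358/5799
seg 1: a=-4, c=M1/2=22564/1933, d=(M2−M1)/(6·1)=-37433/5799, b=Δ1−h1·(2M1+M2)/6=10334/5799
seg 2: a=3, c=M2/2=-14869/1933, d=(M3−M2)/(6·2)=19199/11598, b=Δ2−h2·(2M2+M3)/6=33419/5799
seg 3: a=-3, c=M3/2=4330/1933, d=(M4−M3)/(6·3)=-1232/5799, b=Δ3−h3·(2M3+M4)/6=-29815/5799
seg 4: a=-4, c=M4/2=634/1933, d=(M5−M4)/(6·2)=-317/5799, b=Δ4−h4·(2M4+M5)/6=14861/5799
t_q=1/4 → seg 0, τ=1/4; S=2+-57358/5799·τ+0·τ²+22564/5799·τ³=-12741/30928

  seg 0: a=2 b=-57358/5799 c=0 d=22564/5799
  seg 1: a=-4 b=10334/5799 c=22564/1933 d=-37433/5799
  seg 2: a=3 b=33419/5799 c=-14869/1933 d=19199/11598
  seg 3: a=-3 b=-29815/5799 c=4330/1933 d=-1232/5799
  seg 4: a=-4 b=14861/5799 c=634/1933 d=-317/5799
S(1/4) = -12741/30928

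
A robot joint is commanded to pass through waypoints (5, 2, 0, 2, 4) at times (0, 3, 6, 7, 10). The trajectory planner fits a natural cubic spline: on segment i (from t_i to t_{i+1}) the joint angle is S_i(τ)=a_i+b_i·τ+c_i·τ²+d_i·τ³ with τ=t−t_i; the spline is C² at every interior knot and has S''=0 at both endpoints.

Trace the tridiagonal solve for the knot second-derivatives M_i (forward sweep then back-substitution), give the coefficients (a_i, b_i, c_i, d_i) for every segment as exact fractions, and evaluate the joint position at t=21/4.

Δ: Δ0=-1, Δ1=-2/3, Δ2=2, Δ3=2/3
row 1: diag=12, rhs=2; c'=1/4, d'=1/6
row 2: denom=8−3·1/4=29/4; d'=(16−3·1/6)/(29/4)=62/29
row 3: denom=8−1·4/29=228/29; d'=(-8−1·62/29)/(228/29)=-49/38
back: M3=-49/38
back: M2=62/29−4/29·-49/38=44/19
back: M1=1/6−1/4·44/19=-47/114
M: M0=0, M1=-47/114, M2=44/19, M3=-49/38, M4=0
seg 0: a=5, c=M0/2=0, d=(M1−M0)/(6·3)=-47/2052, b=Δ0−h0·(2M0+M1)/6=-181/228
seg 1: a=2, c=M1/2=-47/228, d=(M2−M1)/(6·3)=311/2052, b=Δ1−h1·(2M1+M2)/6=-161/114
seg 2: a=0, c=M2/2=22/19, d=(M3−M2)/(6·1)=-137/228, b=Δ2−h2·(2M2+M3)/6=329/228
seg 3: a=2, c=M3/2=-49/76, d=(M4−M3)/(6·3)=49/684, b=Δ3−h3·(2M3+M4)/6=223/114
t_q=21/4 → seg 1, τ=9/4; S=2+-161/114·τ+-47/228·τ²+311/2052·τ³=-2407/4864

  seg 0: a=5 b=-181/228 c=0 d=-47/2052
  seg 1: a=2 b=-161/114 c=-47/228 d=311/2052
  seg 2: a=0 b=329/228 c=22/19 d=-137/228
  seg 3: a=2 b=223/114 c=-49/76 d=49/684
S(21/4) = -2407/4864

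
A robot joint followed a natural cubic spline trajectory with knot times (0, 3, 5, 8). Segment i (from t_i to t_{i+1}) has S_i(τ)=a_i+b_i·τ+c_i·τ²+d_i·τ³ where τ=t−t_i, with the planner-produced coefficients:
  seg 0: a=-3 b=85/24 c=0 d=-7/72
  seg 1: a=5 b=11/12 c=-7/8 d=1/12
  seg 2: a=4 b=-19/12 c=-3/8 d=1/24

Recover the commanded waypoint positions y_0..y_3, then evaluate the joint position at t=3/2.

y_0 = S_0(0) = a_0 = -3
y_1 = S_1(0) = a_1 = 5
y_2 = S_2(0) = a_2 = 4
y_3 = S_2(3) = -3
t_q=3/2 is in segment 0 (τ=3/2); S_0(τ)=127/64

y_0=-3 y_1=5 y_2=4 y_3=-3
S(3/2) = 127/64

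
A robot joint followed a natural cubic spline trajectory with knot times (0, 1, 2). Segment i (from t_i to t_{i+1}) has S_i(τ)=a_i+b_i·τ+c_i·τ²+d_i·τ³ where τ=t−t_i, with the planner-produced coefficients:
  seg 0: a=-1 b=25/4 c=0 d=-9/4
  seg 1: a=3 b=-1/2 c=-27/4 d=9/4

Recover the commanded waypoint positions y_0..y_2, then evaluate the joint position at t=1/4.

y_0=-1 y_1=3 y_2=-2
S(1/4) = 135/256

y_0 = S_0(0) = a_0 = -1
y_1 = S_1(0) = a_1 = 3
y_2 = S_1(1) = -2
t_q=1/4 is in segment 0 (τ=1/4); S_0(τ)=135/256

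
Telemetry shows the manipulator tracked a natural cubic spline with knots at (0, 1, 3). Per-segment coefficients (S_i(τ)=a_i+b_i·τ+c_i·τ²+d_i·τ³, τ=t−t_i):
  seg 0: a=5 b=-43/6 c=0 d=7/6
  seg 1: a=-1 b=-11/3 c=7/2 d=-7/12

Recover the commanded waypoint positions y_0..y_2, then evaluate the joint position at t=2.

y_0=5 y_1=-1 y_2=1
S(2) = -7/4

y_0 = S_0(0) = a_0 = 5
y_1 = S_1(0) = a_1 = -1
y_2 = S_1(2) = 1
t_q=2 is in segment 1 (τ=1); S_1(τ)=-7/4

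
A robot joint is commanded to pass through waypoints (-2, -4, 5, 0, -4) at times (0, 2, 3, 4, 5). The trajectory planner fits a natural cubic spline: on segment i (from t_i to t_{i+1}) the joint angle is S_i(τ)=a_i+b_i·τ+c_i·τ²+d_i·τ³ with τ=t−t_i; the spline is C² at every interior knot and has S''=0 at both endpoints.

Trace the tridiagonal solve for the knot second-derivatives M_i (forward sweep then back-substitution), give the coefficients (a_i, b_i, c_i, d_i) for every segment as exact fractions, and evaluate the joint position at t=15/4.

  seg 0: a=-2 b=-250/43 c=0 d=207/172
  seg 1: a=-4 b=371/43 c=621/86 d=-589/86
  seg 2: a=5 b=217/86 c=-573/43 d=499/86
  seg 3: a=0 b=-289/43 c=351/86 d=-117/86
S(15/4) = 10153/5504

Δ: Δ0=-1, Δ1=9, Δ2=-5, Δ3=-4
row 1: diag=6, rhs=60; c'=1/6, d'=10
row 2: denom=4−1·1/6=23/6; d'=(-84−1·10)/(23/6)=-564/23
row 3: denom=4−1·6/23=86/23; d'=(6−1·-564/23)/(86/23)=351/43
back: M3=351/43
back: M2=-564/23−6/23·351/43=-1146/43
back: M1=10−1/6·-1146/43=621/43
M: M0=0, M1=621/43, M2=-1146/43, M3=351/43, M4=0
seg 0: a=-2, c=M0/2=0, d=(M1−M0)/(6·2)=207/172, b=Δ0−h0·(2M0+M1)/6=-250/43
seg 1: a=-4, c=M1/2=621/86, d=(M2−M1)/(6·1)=-589/86, b=Δ1−h1·(2M1+M2)/6=371/43
seg 2: a=5, c=M2/2=-573/43, d=(M3−M2)/(6·1)=499/86, b=Δ2−h2·(2M2+M3)/6=217/86
seg 3: a=0, c=M3/2=351/86, d=(M4−M3)/(6·1)=-117/86, b=Δ3−h3·(2M3+M4)/6=-289/43
t_q=15/4 → seg 2, τ=3/4; S=5+217/86·τ+-573/43·τ²+499/86·τ³=10153/5504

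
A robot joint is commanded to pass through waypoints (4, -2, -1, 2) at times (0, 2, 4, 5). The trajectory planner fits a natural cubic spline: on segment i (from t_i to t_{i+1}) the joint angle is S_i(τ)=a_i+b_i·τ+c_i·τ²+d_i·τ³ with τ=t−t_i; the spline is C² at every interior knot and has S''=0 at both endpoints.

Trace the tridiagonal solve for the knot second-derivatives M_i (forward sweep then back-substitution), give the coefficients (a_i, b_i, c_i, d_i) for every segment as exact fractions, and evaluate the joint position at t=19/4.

  seg 0: a=4 b=-41/11 c=0 d=2/11
  seg 1: a=-2 b=-17/11 c=12/11 d=-3/88
  seg 2: a=-1 b=53/22 c=39/44 d=-13/44
S(19/4) = 3325/2816

Δ: Δ0=-3, Δ1=1/2, Δ2=3
row 1: diag=8, rhs=21; c'=1/4, d'=21/8
row 2: denom=6−2·1/4=11/2; d'=(15−2·21/8)/(11/2)=39/22
back: M2=39/22
back: M1=21/8−1/4·39/22=24/11
M: M0=0, M1=24/11, M2=39/22, M3=0
seg 0: a=4, c=M0/2=0, d=(M1−M0)/(6·2)=2/11, b=Δ0−h0·(2M0+M1)/6=-41/11
seg 1: a=-2, c=M1/2=12/11, d=(M2−M1)/(6·2)=-3/88, b=Δ1−h1·(2M1+M2)/6=-17/11
seg 2: a=-1, c=M2/2=39/44, d=(M3−M2)/(6·1)=-13/44, b=Δ2−h2·(2M2+M3)/6=53/22
t_q=19/4 → seg 2, τ=3/4; S=-1+53/22·τ+39/44·τ²+-13/44·τ³=3325/2816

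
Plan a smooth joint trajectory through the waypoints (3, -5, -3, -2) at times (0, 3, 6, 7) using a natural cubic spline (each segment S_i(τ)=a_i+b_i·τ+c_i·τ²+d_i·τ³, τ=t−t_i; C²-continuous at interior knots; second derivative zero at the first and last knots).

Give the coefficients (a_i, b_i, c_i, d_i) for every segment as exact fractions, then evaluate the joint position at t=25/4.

  seg 0: a=3 b=-103/29 c=0 d=77/783
  seg 1: a=-5 b=-26/29 c=77/87 d=-95/783
  seg 2: a=-3 b=33/29 c=-6/29 d=2/29
S(25/4) = -2531/928

Δ: Δ0=-8/3, Δ1=2/3, Δ2=1
row 1: diag=12, rhs=20; c'=1/4, d'=5/3
row 2: denom=8−3·1/4=29/4; d'=(2−3·5/3)/(29/4)=-12/29
back: M2=-12/29
back: M1=5/3−1/4·-12/29=154/87
M: M0=0, M1=154/87, M2=-12/29, M3=0
seg 0: a=3, c=M0/2=0, d=(M1−M0)/(6·3)=77/783, b=Δ0−h0·(2M0+M1)/6=-103/29
seg 1: a=-5, c=M1/2=77/87, d=(M2−M1)/(6·3)=-95/783, b=Δ1−h1·(2M1+M2)/6=-26/29
seg 2: a=-3, c=M2/2=-6/29, d=(M3−M2)/(6·1)=2/29, b=Δ2−h2·(2M2+M3)/6=33/29
t_q=25/4 → seg 2, τ=1/4; S=-3+33/29·τ+-6/29·τ²+2/29·τ³=-2531/928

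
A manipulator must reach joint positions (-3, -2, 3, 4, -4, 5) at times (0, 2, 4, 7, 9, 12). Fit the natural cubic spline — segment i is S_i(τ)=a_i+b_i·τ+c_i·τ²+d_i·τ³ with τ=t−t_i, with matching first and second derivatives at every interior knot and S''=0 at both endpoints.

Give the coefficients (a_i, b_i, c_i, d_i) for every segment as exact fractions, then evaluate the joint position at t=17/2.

Δ: Δ0=1/2, Δ1=5/2, Δ2=1/3, Δ3=-4, Δ4=3
row 1: diag=8, rhs=12; c'=1/4, d'=3/2
row 2: denom=10−2·1/4=19/2; d'=(-13−2·3/2)/(19/2)=-32/19
row 3: denom=10−3·6/19=172/19; d'=(-26−3·-32/19)/(172/19)=-199/86
row 4: denom=10−2·19/86=411/43; d'=(42−2·-199/86)/(411/43)=2005/411
back: M4=2005/411
back: M3=-199/86−19/86·2005/411=-1394/411
back: M2=-32/19−6/19·-1394/411=-84/137
back: M1=3/2−1/4·-84/137=453/274
M: M0=0, M1=453/274, M2=-84/137, M3=-1394/411, M4=2005/411, M5=0
seg 0: a=-3, c=M0/2=0, d=(M1−M0)/(6·2)=151/1096, b=Δ0−h0·(2M0+M1)/6=-7/137
seg 1: a=-2, c=M1/2=453/548, d=(M2−M1)/(6·2)=-207/1096, b=Δ1−h1·(2M1+M2)/6=439/274
seg 2: a=3, c=M2/2=-42/137, d=(M3−M2)/(6·3)=-571/3699, b=Δ2−h2·(2M2+M3)/6=362/137
seg 3: a=4, c=M3/2=-697/411, d=(M4−M3)/(6·2)=1133/1644, b=Δ3−h3·(2M3+M4)/6=-461/137
seg 4: a=-4, c=M4/2=2005/822, d=(M5−M4)/(6·3)=-2005/7398, b=Δ4−h4·(2M4+M5)/6=-772/411
t_q=17/2 → seg 3, τ=3/2; S=4+-461/137·τ+-697/411·τ²+1133/1644·τ³=-11123/4384

  seg 0: a=-3 b=-7/137 c=0 d=151/1096
  seg 1: a=-2 b=439/274 c=453/548 d=-207/1096
  seg 2: a=3 b=362/137 c=-42/137 d=-571/3699
  seg 3: a=4 b=-461/137 c=-697/411 d=1133/1644
  seg 4: a=-4 b=-772/411 c=2005/822 d=-2005/7398
S(17/2) = -11123/4384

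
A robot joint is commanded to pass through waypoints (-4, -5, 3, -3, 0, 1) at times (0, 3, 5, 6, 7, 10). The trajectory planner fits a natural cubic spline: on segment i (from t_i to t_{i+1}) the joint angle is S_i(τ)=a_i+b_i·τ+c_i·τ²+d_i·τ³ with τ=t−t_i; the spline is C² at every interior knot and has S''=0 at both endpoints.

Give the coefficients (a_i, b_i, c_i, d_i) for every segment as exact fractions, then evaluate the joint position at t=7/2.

  seg 0: a=-4 b=-2587/828 c=0 d=2311/7452
  seg 1: a=-5 b=2173/414 c=2311/828 d=-707/414
  seg 2: a=3 b=-563/138 c=-6173/828 d=4583/828
  seg 3: a=-3 b=-1975/828 c=1894/207 d=-1039/276
  seg 4: a=0 b=1913/414 c=-1775/828 d=1775/7452
S(7/2) = -87/46

Δ: Δ0=-1/3, Δ1=4, Δ2=-6, Δ3=3, Δ4=1/3
row 1: diag=10, rhs=26; c'=1/5, d'=13/5
row 2: denom=6−2·1/5=28/5; d'=(-60−2·13/5)/(28/5)=-163/14
row 3: denom=4−1·5/28=107/28; d'=(54−1·-163/14)/(107/28)=1838/107
row 4: denom=8−1·28/107=828/107; d'=(-16−1·1838/107)/(828/107)=-1775/414
back: M4=-1775/414
back: M3=1838/107−28/107·-1775/414=3788/207
back: M2=-163/14−5/28·3788/207=-6173/414
back: M1=13/5−1/5·-6173/414=2311/414
M: M0=0, M1=2311/414, M2=-6173/414, M3=3788/207, M4=-1775/414, M5=0
seg 0: a=-4, c=M0/2=0, d=(M1−M0)/(6·3)=2311/7452, b=Δ0−h0·(2M0+M1)/6=-2587/828
seg 1: a=-5, c=M1/2=2311/828, d=(M2−M1)/(6·2)=-707/414, b=Δ1−h1·(2M1+M2)/6=2173/414
seg 2: a=3, c=M2/2=-6173/828, d=(M3−M2)/(6·1)=4583/828, b=Δ2−h2·(2M2+M3)/6=-563/138
seg 3: a=-3, c=M3/2=1894/207, d=(M4−M3)/(6·1)=-1039/276, b=Δ3−h3·(2M3+M4)/6=-1975/828
seg 4: a=0, c=M4/2=-1775/828, d=(M5−M4)/(6·3)=1775/7452, b=Δ4−h4·(2M4+M5)/6=1913/414
t_q=7/2 → seg 1, τ=1/2; S=-5+2173/414·τ+2311/828·τ²+-707/414·τ³=-87/46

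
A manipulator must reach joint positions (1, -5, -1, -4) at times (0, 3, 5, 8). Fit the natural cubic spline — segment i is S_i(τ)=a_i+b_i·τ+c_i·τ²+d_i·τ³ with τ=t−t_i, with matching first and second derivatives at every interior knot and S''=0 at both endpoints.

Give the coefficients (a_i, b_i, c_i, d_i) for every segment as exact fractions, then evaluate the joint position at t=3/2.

  seg 0: a=1 b=-55/16 c=0 d=23/144
  seg 1: a=-5 b=7/8 c=23/16 d=-7/16
  seg 2: a=-1 b=11/8 c=-19/16 d=19/144
S(3/2) = -463/128

Δ: Δ0=-2, Δ1=2, Δ2=-1
row 1: diag=10, rhs=24; c'=1/5, d'=12/5
row 2: denom=10−2·1/5=48/5; d'=(-18−2·12/5)/(48/5)=-19/8
back: M2=-19/8
back: M1=12/5−1/5·-19/8=23/8
M: M0=0, M1=23/8, M2=-19/8, M3=0
seg 0: a=1, c=M0/2=0, d=(M1−M0)/(6·3)=23/144, b=Δ0−h0·(2M0+M1)/6=-55/16
seg 1: a=-5, c=M1/2=23/16, d=(M2−M1)/(6·2)=-7/16, b=Δ1−h1·(2M1+M2)/6=7/8
seg 2: a=-1, c=M2/2=-19/16, d=(M3−M2)/(6·3)=19/144, b=Δ2−h2·(2M2+M3)/6=11/8
t_q=3/2 → seg 0, τ=3/2; S=1+-55/16·τ+0·τ²+23/144·τ³=-463/128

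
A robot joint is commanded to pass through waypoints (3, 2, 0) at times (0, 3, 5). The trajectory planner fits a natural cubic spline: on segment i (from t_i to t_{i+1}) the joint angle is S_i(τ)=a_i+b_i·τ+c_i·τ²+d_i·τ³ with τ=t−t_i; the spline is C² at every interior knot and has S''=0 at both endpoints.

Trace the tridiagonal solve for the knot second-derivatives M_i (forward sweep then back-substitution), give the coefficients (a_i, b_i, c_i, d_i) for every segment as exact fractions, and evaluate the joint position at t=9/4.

Δ: Δ0=-1/3, Δ1=-1
row 1: diag=10, rhs=-4; c'=1/5, d'=-2/5
back: M1=-2/5
M: M0=0, M1=-2/5, M2=0
seg 0: a=3, c=M0/2=0, d=(M1−M0)/(6·3)=-1/45, b=Δ0−h0·(2M0+M1)/6=-2/15
seg 1: a=2, c=M1/2=-1/5, d=(M2−M1)/(6·2)=1/30, b=Δ1−h1·(2M1+M2)/6=-11/15
t_q=9/4 → seg 0, τ=9/4; S=3+-2/15·τ+0·τ²+-1/45·τ³=783/320

  seg 0: a=3 b=-2/15 c=0 d=-1/45
  seg 1: a=2 b=-11/15 c=-1/5 d=1/30
S(9/4) = 783/320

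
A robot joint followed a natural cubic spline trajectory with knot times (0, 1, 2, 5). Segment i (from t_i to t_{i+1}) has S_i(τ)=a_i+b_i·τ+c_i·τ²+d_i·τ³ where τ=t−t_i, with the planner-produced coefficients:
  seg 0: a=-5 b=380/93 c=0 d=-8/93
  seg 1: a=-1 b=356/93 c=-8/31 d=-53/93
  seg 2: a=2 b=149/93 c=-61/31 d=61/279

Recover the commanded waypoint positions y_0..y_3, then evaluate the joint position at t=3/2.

y_0 = S_0(0) = a_0 = -5
y_1 = S_1(0) = a_1 = -1
y_2 = S_2(0) = a_2 = 2
y_3 = S_2(3) = -5
t_q=3/2 is in segment 1 (τ=1/2); S_1(τ)=193/248

y_0=-5 y_1=-1 y_2=2 y_3=-5
S(3/2) = 193/248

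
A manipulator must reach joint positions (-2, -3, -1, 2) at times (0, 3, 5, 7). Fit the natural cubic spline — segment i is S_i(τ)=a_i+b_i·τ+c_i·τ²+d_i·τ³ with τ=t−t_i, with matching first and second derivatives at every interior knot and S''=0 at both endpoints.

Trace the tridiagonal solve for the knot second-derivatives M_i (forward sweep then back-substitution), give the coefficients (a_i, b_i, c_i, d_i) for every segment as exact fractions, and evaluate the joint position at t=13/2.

  seg 0: a=-2 b=-163/228 c=0 d=29/684
  seg 1: a=-3 b=49/114 c=29/76 d=-11/228
  seg 2: a=-1 b=157/114 c=7/76 d=-7/456
S(13/2) = 1485/1216

Δ: Δ0=-1/3, Δ1=1, Δ2=3/2
row 1: diag=10, rhs=8; c'=1/5, d'=4/5
row 2: denom=8−2·1/5=38/5; d'=(3−2·4/5)/(38/5)=7/38
back: M2=7/38
back: M1=4/5−1/5·7/38=29/38
M: M0=0, M1=29/38, M2=7/38, M3=0
seg 0: a=-2, c=M0/2=0, d=(M1−M0)/(6·3)=29/684, b=Δ0−h0·(2M0+M1)/6=-163/228
seg 1: a=-3, c=M1/2=29/76, d=(M2−M1)/(6·2)=-11/228, b=Δ1−h1·(2M1+M2)/6=49/114
seg 2: a=-1, c=M2/2=7/76, d=(M3−M2)/(6·2)=-7/456, b=Δ2−h2·(2M2+M3)/6=157/114
t_q=13/2 → seg 2, τ=3/2; S=-1+157/114·τ+7/76·τ²+-7/456·τ³=1485/1216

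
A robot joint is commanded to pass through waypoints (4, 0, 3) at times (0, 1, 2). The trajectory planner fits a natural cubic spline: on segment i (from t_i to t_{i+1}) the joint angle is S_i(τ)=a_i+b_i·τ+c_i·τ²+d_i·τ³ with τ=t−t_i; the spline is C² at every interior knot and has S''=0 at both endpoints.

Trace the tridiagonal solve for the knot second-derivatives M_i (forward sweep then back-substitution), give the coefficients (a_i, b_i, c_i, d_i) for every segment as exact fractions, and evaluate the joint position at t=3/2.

Δ: Δ0=-4, Δ1=3
row 1: diag=4, rhs=42; c'=1/4, d'=21/2
back: M1=21/2
M: M0=0, M1=21/2, M2=0
seg 0: a=4, c=M0/2=0, d=(M1−M0)/(6·1)=7/4, b=Δ0−h0·(2M0+M1)/6=-23/4
seg 1: a=0, c=M1/2=21/4, d=(M2−M1)/(6·1)=-7/4, b=Δ1−h1·(2M1+M2)/6=-1/2
t_q=3/2 → seg 1, τ=1/2; S=0+-1/2·τ+21/4·τ²+-7/4·τ³=27/32

  seg 0: a=4 b=-23/4 c=0 d=7/4
  seg 1: a=0 b=-1/2 c=21/4 d=-7/4
S(3/2) = 27/32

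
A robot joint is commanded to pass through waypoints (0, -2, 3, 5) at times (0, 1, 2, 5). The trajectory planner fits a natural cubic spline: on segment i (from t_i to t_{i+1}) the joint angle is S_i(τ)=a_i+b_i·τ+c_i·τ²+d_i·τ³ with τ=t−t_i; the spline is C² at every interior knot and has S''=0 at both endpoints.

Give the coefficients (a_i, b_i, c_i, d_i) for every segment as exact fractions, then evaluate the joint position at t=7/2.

  seg 0: a=0 b=-367/93 c=0 d=181/93
  seg 1: a=-2 b=176/93 c=181/31 d=-254/93
  seg 2: a=3 b=500/93 c=-73/31 d=73/279
S(7/2) = 1649/248

Δ: Δ0=-2, Δ1=5, Δ2=2/3
row 1: diag=4, rhs=42; c'=1/4, d'=21/2
row 2: denom=8−1·1/4=31/4; d'=(-26−1·21/2)/(31/4)=-146/31
back: M2=-146/31
back: M1=21/2−1/4·-146/31=362/31
M: M0=0, M1=362/31, M2=-146/31, M3=0
seg 0: a=0, c=M0/2=0, d=(M1−M0)/(6·1)=181/93, b=Δ0−h0·(2M0+M1)/6=-367/93
seg 1: a=-2, c=M1/2=181/31, d=(M2−M1)/(6·1)=-254/93, b=Δ1−h1·(2M1+M2)/6=176/93
seg 2: a=3, c=M2/2=-73/31, d=(M3−M2)/(6·3)=73/279, b=Δ2−h2·(2M2+M3)/6=500/93
t_q=7/2 → seg 2, τ=3/2; S=3+500/93·τ+-73/31·τ²+73/279·τ³=1649/248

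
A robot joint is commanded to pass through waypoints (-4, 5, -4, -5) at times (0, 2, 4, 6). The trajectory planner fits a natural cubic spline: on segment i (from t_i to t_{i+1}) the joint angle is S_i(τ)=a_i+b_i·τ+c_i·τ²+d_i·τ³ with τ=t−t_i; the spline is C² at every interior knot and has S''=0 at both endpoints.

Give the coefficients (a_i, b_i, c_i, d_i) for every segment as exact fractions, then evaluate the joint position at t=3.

Δ: Δ0=9/2, Δ1=-9/2, Δ2=-1/2
row 1: diag=8, rhs=-54; c'=1/4, d'=-27/4
row 2: denom=8−2·1/4=15/2; d'=(24−2·-27/4)/(15/2)=5
back: M2=5
back: M1=-27/4−1/4·5=-8
M: M0=0, M1=-8, M2=5, M3=0
seg 0: a=-4, c=M0/2=0, d=(M1−M0)/(6·2)=-2/3, b=Δ0−h0·(2M0+M1)/6=43/6
seg 1: a=5, c=M1/2=-4, d=(M2−M1)/(6·2)=13/12, b=Δ1−h1·(2M1+M2)/6=-5/6
seg 2: a=-4, c=M2/2=5/2, d=(M3−M2)/(6·2)=-5/12, b=Δ2−h2·(2M2+M3)/6=-23/6
t_q=3 → seg 1, τ=1; S=5+-5/6·τ+-4·τ²+13/12·τ³=5/4

  seg 0: a=-4 b=43/6 c=0 d=-2/3
  seg 1: a=5 b=-5/6 c=-4 d=13/12
  seg 2: a=-4 b=-23/6 c=5/2 d=-5/12
S(3) = 5/4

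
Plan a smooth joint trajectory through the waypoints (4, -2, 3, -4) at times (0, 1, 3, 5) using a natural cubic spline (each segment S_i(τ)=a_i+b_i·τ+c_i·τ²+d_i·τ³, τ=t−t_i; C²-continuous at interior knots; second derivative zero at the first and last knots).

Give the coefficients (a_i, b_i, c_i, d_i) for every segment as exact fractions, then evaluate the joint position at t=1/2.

  seg 0: a=4 b=-86/11 c=0 d=20/11
  seg 1: a=-2 b=-26/11 c=60/11 d=-133/88
  seg 2: a=3 b=29/22 c=-159/44 d=53/88
S(1/2) = 7/22

Δ: Δ0=-6, Δ1=5/2, Δ2=-7/2
row 1: diag=6, rhs=51; c'=1/3, d'=17/2
row 2: denom=8−2·1/3=22/3; d'=(-36−2·17/2)/(22/3)=-159/22
back: M2=-159/22
back: M1=17/2−1/3·-159/22=120/11
M: M0=0, M1=120/11, M2=-159/22, M3=0
seg 0: a=4, c=M0/2=0, d=(M1−M0)/(6·1)=20/11, b=Δ0−h0·(2M0+M1)/6=-86/11
seg 1: a=-2, c=M1/2=60/11, d=(M2−M1)/(6·2)=-133/88, b=Δ1−h1·(2M1+M2)/6=-26/11
seg 2: a=3, c=M2/2=-159/44, d=(M3−M2)/(6·2)=53/88, b=Δ2−h2·(2M2+M3)/6=29/22
t_q=1/2 → seg 0, τ=1/2; S=4+-86/11·τ+0·τ²+20/11·τ³=7/22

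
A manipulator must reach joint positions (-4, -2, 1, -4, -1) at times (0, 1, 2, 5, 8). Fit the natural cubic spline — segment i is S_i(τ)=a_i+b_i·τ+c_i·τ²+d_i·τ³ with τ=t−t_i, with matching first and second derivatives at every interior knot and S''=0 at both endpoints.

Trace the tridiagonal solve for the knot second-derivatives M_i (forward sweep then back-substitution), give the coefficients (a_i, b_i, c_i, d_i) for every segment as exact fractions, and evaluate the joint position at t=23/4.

  seg 0: a=-4 b=521/336 c=0 d=151/336
  seg 1: a=-2 b=487/168 c=151/112 d=-419/336
  seg 2: a=1 b=89/48 c=-67/28 d=1229/3024
  seg 3: a=-4 b=-257/168 c=425/336 d=-425/3024
S(23/4) = -4603/1024

Δ: Δ0=2, Δ1=3, Δ2=-5/3, Δ3=1
row 1: diag=4, rhs=6; c'=1/4, d'=3/2
row 2: denom=8−1·1/4=31/4; d'=(-28−1·3/2)/(31/4)=-118/31
row 3: denom=12−3·12/31=336/31; d'=(16−3·-118/31)/(336/31)=425/168
back: M3=425/168
back: M2=-118/31−12/31·425/168=-67/14
back: M1=3/2−1/4·-67/14=151/56
M: M0=0, M1=151/56, M2=-67/14, M3=425/168, M4=0
seg 0: a=-4, c=M0/2=0, d=(M1−M0)/(6·1)=151/336, b=Δ0−h0·(2M0+M1)/6=521/336
seg 1: a=-2, c=M1/2=151/112, d=(M2−M1)/(6·1)=-419/336, b=Δ1−h1·(2M1+M2)/6=487/168
seg 2: a=1, c=M2/2=-67/28, d=(M3−M2)/(6·3)=1229/3024, b=Δ2−h2·(2M2+M3)/6=89/48
seg 3: a=-4, c=M3/2=425/336, d=(M4−M3)/(6·3)=-425/3024, b=Δ3−h3·(2M3+M4)/6=-257/168
t_q=23/4 → seg 3, τ=3/4; S=-4+-257/168·τ+425/336·τ²+-425/3024·τ³=-4603/1024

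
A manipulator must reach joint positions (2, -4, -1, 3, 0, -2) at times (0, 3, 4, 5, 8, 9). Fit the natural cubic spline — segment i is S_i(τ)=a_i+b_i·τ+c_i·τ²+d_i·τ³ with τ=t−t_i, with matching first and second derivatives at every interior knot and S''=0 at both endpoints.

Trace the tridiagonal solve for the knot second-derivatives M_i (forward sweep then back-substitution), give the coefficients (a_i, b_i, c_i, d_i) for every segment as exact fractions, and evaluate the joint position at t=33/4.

Δ: Δ0=-2, Δ1=3, Δ2=4, Δ3=-1, Δ4=-2
row 1: diag=8, rhs=30; c'=1/8, d'=15/4
row 2: denom=4−1·1/8=31/8; d'=(6−1·15/4)/(31/8)=18/31
row 3: denom=8−1·8/31=240/31; d'=(-30−1·18/31)/(240/31)=-79/20
row 4: denom=8−3·31/80=547/80; d'=(-6−3·-79/20)/(547/80)=468/547
back: M4=468/547
back: M3=-79/20−31/80·468/547=-2342/547
back: M2=18/31−8/31·-2342/547=922/547
back: M1=15/4−1/8·922/547=1936/547
M: M0=0, M1=1936/547, M2=922/547, M3=-2342/547, M4=468/547, M5=0
seg 0: a=2, c=M0/2=0, d=(M1−M0)/(6·3)=968/4923, b=Δ0−h0·(2M0+M1)/6=-2062/547
seg 1: a=-4, c=M1/2=968/547, d=(M2−M1)/(6·1)=-169/547, b=Δ1−h1·(2M1+M2)/6=842/547
seg 2: a=-1, c=M2/2=461/547, d=(M3−M2)/(6·1)=-544/547, b=Δ2−h2·(2M2+M3)/6=2271/547
seg 3: a=3, c=M3/2=-1171/547, d=(M4−M3)/(6·3)=1405/4923, b=Δ3−h3·(2M3+M4)/6=1561/547
seg 4: a=0, c=M4/2=234/547, d=(M5−M4)/(6·1)=-78/547, b=Δ4−h4·(2M4+M5)/6=-1250/547
t_q=33/4 → seg 4, τ=1/4; S=0+-1250/547·τ+234/547·τ²+-78/547·τ³=-9571/17504

  seg 0: a=2 b=-2062/547 c=0 d=968/4923
  seg 1: a=-4 b=842/547 c=968/547 d=-169/547
  seg 2: a=-1 b=2271/547 c=461/547 d=-544/547
  seg 3: a=3 b=1561/547 c=-1171/547 d=1405/4923
  seg 4: a=0 b=-1250/547 c=234/547 d=-78/547
S(33/4) = -9571/17504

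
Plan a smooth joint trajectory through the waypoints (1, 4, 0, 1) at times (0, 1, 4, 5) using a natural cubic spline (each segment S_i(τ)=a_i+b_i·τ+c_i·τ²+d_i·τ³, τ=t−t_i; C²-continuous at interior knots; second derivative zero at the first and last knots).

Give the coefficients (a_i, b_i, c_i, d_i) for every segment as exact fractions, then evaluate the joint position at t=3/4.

Δ: Δ0=3, Δ1=-4/3, Δ2=1
row 1: diag=8, rhs=-26; c'=3/8, d'=-13/4
row 2: denom=8−3·3/8=55/8; d'=(14−3·-13/4)/(55/8)=38/11
back: M2=38/11
back: M1=-13/4−3/8·38/11=-50/11
M: M0=0, M1=-50/11, M2=38/11, M3=0
seg 0: a=1, c=M0/2=0, d=(M1−M0)/(6·1)=-25/33, b=Δ0−h0·(2M0+M1)/6=124/33
seg 1: a=4, c=M1/2=-25/11, d=(M2−M1)/(6·3)=4/9, b=Δ1−h1·(2M1+M2)/6=49/33
seg 2: a=0, c=M2/2=19/11, d=(M3−M2)/(6·1)=-19/33, b=Δ2−h2·(2M2+M3)/6=-5/33
t_q=3/4 → seg 0, τ=3/4; S=1+124/33·τ+0·τ²+-25/33·τ³=2463/704

  seg 0: a=1 b=124/33 c=0 d=-25/33
  seg 1: a=4 b=49/33 c=-25/11 d=4/9
  seg 2: a=0 b=-5/33 c=19/11 d=-19/33
S(3/4) = 2463/704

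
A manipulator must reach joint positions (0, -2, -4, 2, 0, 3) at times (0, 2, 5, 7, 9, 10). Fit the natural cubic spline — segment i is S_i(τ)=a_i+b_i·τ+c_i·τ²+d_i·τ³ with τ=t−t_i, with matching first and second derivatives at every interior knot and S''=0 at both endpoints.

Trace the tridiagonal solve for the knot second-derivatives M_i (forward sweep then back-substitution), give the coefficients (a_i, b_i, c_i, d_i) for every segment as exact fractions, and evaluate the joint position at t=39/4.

  seg 0: a=0 b=-2017/2823 c=0 d=-403/5646
  seg 1: a=-2 b=-4435/2823 c=-403/941 d=2060/8469
  seg 2: a=-4 b=6851/2823 c=1657/941 d=-2081/2823
  seg 3: a=2 b=1763/2823 c=-2505/941 d=2611/2823
  seg 4: a=0 b=3035/2823 c=2717/941 d=-2717/2823
S(39/4) = 121919/60224

Δ: Δ0=-1, Δ1=-2/3, Δ2=3, Δ3=-1, Δ4=3
row 1: diag=10, rhs=2; c'=3/10, d'=1/5
row 2: denom=10−3·3/10=91/10; d'=(22−3·1/5)/(91/10)=214/91
row 3: denom=8−2·20/91=688/91; d'=(-24−2·214/91)/(688/91)=-653/172
row 4: denom=6−2·91/344=941/172; d'=(24−2·-653/172)/(941/172)=5434/941
back: M4=5434/941
back: M3=-653/172−91/344·5434/941=-5010/941
back: M2=214/91−20/91·-5010/941=3314/941
back: M1=1/5−3/10·3314/941=-806/941
M: M0=0, M1=-806/941, M2=3314/941, M3=-5010/941, M4=5434/941, M5=0
seg 0: a=0, c=M0/2=0, d=(M1−M0)/(6·2)=-403/5646, b=Δ0−h0·(2M0+M1)/6=-2017/2823
seg 1: a=-2, c=M1/2=-403/941, d=(M2−M1)/(6·3)=2060/8469, b=Δ1−h1·(2M1+M2)/6=-4435/2823
seg 2: a=-4, c=M2/2=1657/941, d=(M3−M2)/(6·2)=-2081/2823, b=Δ2−h2·(2M2+M3)/6=6851/2823
seg 3: a=2, c=M3/2=-2505/941, d=(M4−M3)/(6·2)=2611/2823, b=Δ3−h3·(2M3+M4)/6=1763/2823
seg 4: a=0, c=M4/2=2717/941, d=(M5−M4)/(6·1)=-2717/2823, b=Δ4−h4·(2M4+M5)/6=3035/2823
t_q=39/4 → seg 4, τ=3/4; S=0+3035/2823·τ+2717/941·τ²+-2717/2823·τ³=121919/60224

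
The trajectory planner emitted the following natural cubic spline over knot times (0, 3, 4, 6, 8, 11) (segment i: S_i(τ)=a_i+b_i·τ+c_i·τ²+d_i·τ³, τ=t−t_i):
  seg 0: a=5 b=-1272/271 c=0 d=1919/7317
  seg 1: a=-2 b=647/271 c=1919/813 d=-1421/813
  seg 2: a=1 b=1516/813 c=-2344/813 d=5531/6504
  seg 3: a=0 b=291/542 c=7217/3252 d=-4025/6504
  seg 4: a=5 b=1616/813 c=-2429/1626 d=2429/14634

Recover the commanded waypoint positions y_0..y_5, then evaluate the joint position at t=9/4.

y_0 = S_0(0) = a_0 = 5
y_1 = S_1(0) = a_1 = -2
y_2 = S_2(0) = a_2 = 1
y_3 = S_3(0) = a_3 = 0
y_4 = S_4(0) = a_4 = 5
y_5 = S_4(3) = 2
t_q=9/4 is in segment 0 (τ=9/4); S_0(τ)=-44635/17344

y_0=5 y_1=-2 y_2=1 y_3=0 y_4=5 y_5=2
S(9/4) = -44635/17344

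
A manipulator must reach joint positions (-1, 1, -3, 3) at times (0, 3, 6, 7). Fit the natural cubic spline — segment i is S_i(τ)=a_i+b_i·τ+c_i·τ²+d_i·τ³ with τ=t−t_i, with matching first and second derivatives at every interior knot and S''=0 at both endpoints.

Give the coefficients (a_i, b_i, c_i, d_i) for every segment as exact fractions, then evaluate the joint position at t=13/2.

Δ: Δ0=2/3, Δ1=-4/3, Δ2=6
row 1: diag=12, rhs=-12; c'=1/4, d'=-1
row 2: denom=8−3·1/4=29/4; d'=(44−3·-1)/(29/4)=188/29
back: M2=188/29
back: M1=-1−1/4·188/29=-76/29
M: M0=0, M1=-76/29, M2=188/29, M3=0
seg 0: a=-1, c=M0/2=0, d=(M1−M0)/(6·3)=-38/261, b=Δ0−h0·(2M0+M1)/6=172/87
seg 1: a=1, c=M1/2=-38/29, d=(M2−M1)/(6·3)=44/87, b=Δ1−h1·(2M1+M2)/6=-170/87
seg 2: a=-3, c=M2/2=94/29, d=(M3−M2)/(6·1)=-94/87, b=Δ2−h2·(2M2+M3)/6=334/87
t_q=13/2 → seg 2, τ=1/2; S=-3+334/87·τ+94/29·τ²+-94/87·τ³=-47/116

  seg 0: a=-1 b=172/87 c=0 d=-38/261
  seg 1: a=1 b=-170/87 c=-38/29 d=44/87
  seg 2: a=-3 b=334/87 c=94/29 d=-94/87
S(13/2) = -47/116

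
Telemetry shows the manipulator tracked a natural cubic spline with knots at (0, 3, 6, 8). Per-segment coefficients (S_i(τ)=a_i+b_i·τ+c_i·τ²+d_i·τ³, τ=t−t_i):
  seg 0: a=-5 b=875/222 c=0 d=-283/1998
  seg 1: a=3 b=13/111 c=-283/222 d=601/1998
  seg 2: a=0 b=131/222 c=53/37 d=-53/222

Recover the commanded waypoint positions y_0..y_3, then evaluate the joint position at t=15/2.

y_0 = S_0(0) = a_0 = -5
y_1 = S_1(0) = a_1 = 3
y_2 = S_2(0) = a_2 = 0
y_3 = S_2(2) = 5
t_q=15/2 is in segment 2 (τ=3/2); S_2(τ)=1955/592

y_0=-5 y_1=3 y_2=0 y_3=5
S(15/2) = 1955/592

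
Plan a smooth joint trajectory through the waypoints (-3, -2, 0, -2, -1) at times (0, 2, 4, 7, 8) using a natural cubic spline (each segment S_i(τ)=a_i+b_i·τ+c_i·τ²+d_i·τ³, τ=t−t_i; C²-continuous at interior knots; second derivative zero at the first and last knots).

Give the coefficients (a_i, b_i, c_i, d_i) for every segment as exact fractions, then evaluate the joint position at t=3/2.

Δ: Δ0=1/2, Δ1=1, Δ2=-2/3, Δ3=1
row 1: diag=8, rhs=3; c'=1/4, d'=3/8
row 2: denom=10−2·1/4=19/2; d'=(-10−2·3/8)/(19/2)=-43/38
row 3: denom=8−3·6/19=134/19; d'=(10−3·-43/38)/(134/19)=509/268
back: M3=509/268
back: M2=-43/38−6/19·509/268=-116/67
back: M1=3/8−1/4·-116/67=433/536
M: M0=0, M1=433/536, M2=-116/67, M3=509/268, M4=0
seg 0: a=-3, c=M0/2=0, d=(M1−M0)/(6·2)=433/6432, b=Δ0−h0·(2M0+M1)/6=371/1608
seg 1: a=-2, c=M1/2=433/1072, d=(M2−M1)/(6·2)=-1361/6432, b=Δ1−h1·(2M1+M2)/6=835/804
seg 2: a=0, c=M2/2=-58/67, d=(M3−M2)/(6·3)=973/4824, b=Δ2−h2·(2M2+M3)/6=185/1608
seg 3: a=-2, c=M3/2=509/536, d=(M4−M3)/(6·1)=-509/1608, b=Δ3−h3·(2M3+M4)/6=295/804
t_q=3/2 → seg 0, τ=3/2; S=-3+371/1608·τ+0·τ²+433/6432·τ³=-41623/17152

  seg 0: a=-3 b=371/1608 c=0 d=433/6432
  seg 1: a=-2 b=835/804 c=433/1072 d=-1361/6432
  seg 2: a=0 b=185/1608 c=-58/67 d=973/4824
  seg 3: a=-2 b=295/804 c=509/536 d=-509/1608
S(3/2) = -41623/17152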